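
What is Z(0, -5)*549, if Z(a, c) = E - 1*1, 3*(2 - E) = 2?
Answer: 183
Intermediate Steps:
E = 4/3 (E = 2 - 1/3*2 = 2 - 2/3 = 4/3 ≈ 1.3333)
Z(a, c) = 1/3 (Z(a, c) = 4/3 - 1*1 = 4/3 - 1 = 1/3)
Z(0, -5)*549 = (1/3)*549 = 183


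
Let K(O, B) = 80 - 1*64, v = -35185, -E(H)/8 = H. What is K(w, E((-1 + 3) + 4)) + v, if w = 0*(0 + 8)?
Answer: -35169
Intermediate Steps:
E(H) = -8*H
w = 0 (w = 0*8 = 0)
K(O, B) = 16 (K(O, B) = 80 - 64 = 16)
K(w, E((-1 + 3) + 4)) + v = 16 - 35185 = -35169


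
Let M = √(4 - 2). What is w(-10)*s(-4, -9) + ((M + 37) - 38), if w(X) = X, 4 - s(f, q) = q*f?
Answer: 319 + √2 ≈ 320.41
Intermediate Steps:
s(f, q) = 4 - f*q (s(f, q) = 4 - q*f = 4 - f*q)
M = √2 ≈ 1.4142
w(-10)*s(-4, -9) + ((M + 37) - 38) = -10*(4 - 1*(-4)*(-9)) + ((√2 + 37) - 38) = -10*(4 - 36) + ((37 + √2) - 38) = -10*(-32) + (-1 + √2) = 320 + (-1 + √2) = 319 + √2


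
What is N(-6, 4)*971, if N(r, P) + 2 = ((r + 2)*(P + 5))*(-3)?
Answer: 102926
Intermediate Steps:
N(r, P) = -2 - 3*(2 + r)*(5 + P) (N(r, P) = -2 + ((r + 2)*(P + 5))*(-3) = -2 + ((2 + r)*(5 + P))*(-3) = -2 - 3*(2 + r)*(5 + P))
N(-6, 4)*971 = (-32 - 15*(-6) - 6*4 - 3*4*(-6))*971 = (-32 + 90 - 24 + 72)*971 = 106*971 = 102926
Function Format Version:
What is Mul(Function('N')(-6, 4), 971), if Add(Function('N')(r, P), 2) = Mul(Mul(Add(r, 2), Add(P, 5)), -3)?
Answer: 102926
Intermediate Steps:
Function('N')(r, P) = Add(-2, Mul(-3, Add(2, r), Add(5, P))) (Function('N')(r, P) = Add(-2, Mul(Mul(Add(r, 2), Add(P, 5)), -3)) = Add(-2, Mul(Mul(Add(2, r), Add(5, P)), -3)) = Add(-2, Mul(-3, Add(2, r), Add(5, P))))
Mul(Function('N')(-6, 4), 971) = Mul(Add(-32, Mul(-15, -6), Mul(-6, 4), Mul(-3, 4, -6)), 971) = Mul(Add(-32, 90, -24, 72), 971) = Mul(106, 971) = 102926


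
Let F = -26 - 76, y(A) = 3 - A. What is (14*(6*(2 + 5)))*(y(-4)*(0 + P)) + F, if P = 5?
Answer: 20478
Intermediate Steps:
F = -102
(14*(6*(2 + 5)))*(y(-4)*(0 + P)) + F = (14*(6*(2 + 5)))*((3 - 1*(-4))*(0 + 5)) - 102 = (14*(6*7))*((3 + 4)*5) - 102 = (14*42)*(7*5) - 102 = 588*35 - 102 = 20580 - 102 = 20478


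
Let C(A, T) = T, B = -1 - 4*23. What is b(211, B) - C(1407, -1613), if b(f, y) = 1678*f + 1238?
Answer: 356909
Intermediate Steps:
B = -93 (B = -1 - 92 = -93)
b(f, y) = 1238 + 1678*f
b(211, B) - C(1407, -1613) = (1238 + 1678*211) - 1*(-1613) = (1238 + 354058) + 1613 = 355296 + 1613 = 356909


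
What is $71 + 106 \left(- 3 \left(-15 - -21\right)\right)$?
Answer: $-1837$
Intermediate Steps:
$71 + 106 \left(- 3 \left(-15 - -21\right)\right) = 71 + 106 \left(- 3 \left(-15 + 21\right)\right) = 71 + 106 \left(\left(-3\right) 6\right) = 71 + 106 \left(-18\right) = 71 - 1908 = -1837$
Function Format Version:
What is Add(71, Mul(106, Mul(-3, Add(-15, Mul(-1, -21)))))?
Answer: -1837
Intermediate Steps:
Add(71, Mul(106, Mul(-3, Add(-15, Mul(-1, -21))))) = Add(71, Mul(106, Mul(-3, Add(-15, 21)))) = Add(71, Mul(106, Mul(-3, 6))) = Add(71, Mul(106, -18)) = Add(71, -1908) = -1837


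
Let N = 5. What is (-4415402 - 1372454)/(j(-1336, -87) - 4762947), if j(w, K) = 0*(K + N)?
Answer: 5787856/4762947 ≈ 1.2152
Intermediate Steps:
j(w, K) = 0 (j(w, K) = 0*(K + 5) = 0*(5 + K) = 0)
(-4415402 - 1372454)/(j(-1336, -87) - 4762947) = (-4415402 - 1372454)/(0 - 4762947) = -5787856/(-4762947) = -5787856*(-1/4762947) = 5787856/4762947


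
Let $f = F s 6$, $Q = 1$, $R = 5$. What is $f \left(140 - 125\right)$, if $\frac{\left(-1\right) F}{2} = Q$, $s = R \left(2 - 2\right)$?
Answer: $0$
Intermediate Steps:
$s = 0$ ($s = 5 \left(2 - 2\right) = 5 \cdot 0 = 0$)
$F = -2$ ($F = \left(-2\right) 1 = -2$)
$f = 0$ ($f = \left(-2\right) 0 \cdot 6 = 0 \cdot 6 = 0$)
$f \left(140 - 125\right) = 0 \left(140 - 125\right) = 0 \cdot 15 = 0$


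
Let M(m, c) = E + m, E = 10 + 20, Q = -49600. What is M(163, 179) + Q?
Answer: -49407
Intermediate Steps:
E = 30
M(m, c) = 30 + m
M(163, 179) + Q = (30 + 163) - 49600 = 193 - 49600 = -49407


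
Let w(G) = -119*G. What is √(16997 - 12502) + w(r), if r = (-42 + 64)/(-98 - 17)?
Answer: 2618/115 + √4495 ≈ 89.810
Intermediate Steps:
r = -22/115 (r = 22/(-115) = 22*(-1/115) = -22/115 ≈ -0.19130)
√(16997 - 12502) + w(r) = √(16997 - 12502) - 119*(-22/115) = √4495 + 2618/115 = 2618/115 + √4495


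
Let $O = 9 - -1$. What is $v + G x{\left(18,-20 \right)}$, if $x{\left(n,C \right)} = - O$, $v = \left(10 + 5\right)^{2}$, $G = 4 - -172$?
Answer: $-1535$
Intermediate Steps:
$G = 176$ ($G = 4 + 172 = 176$)
$v = 225$ ($v = 15^{2} = 225$)
$O = 10$ ($O = 9 + 1 = 10$)
$x{\left(n,C \right)} = -10$ ($x{\left(n,C \right)} = \left(-1\right) 10 = -10$)
$v + G x{\left(18,-20 \right)} = 225 + 176 \left(-10\right) = 225 - 1760 = -1535$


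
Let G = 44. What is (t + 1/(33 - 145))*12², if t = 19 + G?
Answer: 63495/7 ≈ 9070.7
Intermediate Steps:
t = 63 (t = 19 + 44 = 63)
(t + 1/(33 - 145))*12² = (63 + 1/(33 - 145))*12² = (63 + 1/(-112))*144 = (63 - 1/112)*144 = (7055/112)*144 = 63495/7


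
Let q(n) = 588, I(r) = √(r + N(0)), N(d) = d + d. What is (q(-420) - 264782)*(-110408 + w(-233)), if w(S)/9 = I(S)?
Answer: 29169131152 - 2377746*I*√233 ≈ 2.9169e+10 - 3.6295e+7*I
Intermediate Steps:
N(d) = 2*d
I(r) = √r (I(r) = √(r + 2*0) = √(r + 0) = √r)
w(S) = 9*√S
(q(-420) - 264782)*(-110408 + w(-233)) = (588 - 264782)*(-110408 + 9*√(-233)) = -264194*(-110408 + 9*(I*√233)) = -264194*(-110408 + 9*I*√233) = 29169131152 - 2377746*I*√233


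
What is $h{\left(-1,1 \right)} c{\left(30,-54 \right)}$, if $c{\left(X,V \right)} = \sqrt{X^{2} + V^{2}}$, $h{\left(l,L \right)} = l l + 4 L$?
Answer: $30 \sqrt{106} \approx 308.87$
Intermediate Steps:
$h{\left(l,L \right)} = l^{2} + 4 L$
$c{\left(X,V \right)} = \sqrt{V^{2} + X^{2}}$
$h{\left(-1,1 \right)} c{\left(30,-54 \right)} = \left(\left(-1\right)^{2} + 4 \cdot 1\right) \sqrt{\left(-54\right)^{2} + 30^{2}} = \left(1 + 4\right) \sqrt{2916 + 900} = 5 \sqrt{3816} = 5 \cdot 6 \sqrt{106} = 30 \sqrt{106}$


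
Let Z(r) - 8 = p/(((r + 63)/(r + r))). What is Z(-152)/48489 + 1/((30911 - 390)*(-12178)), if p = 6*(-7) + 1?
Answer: -4368043356497/1604013292218498 ≈ -0.0027232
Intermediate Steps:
p = -41 (p = -42 + 1 = -41)
Z(r) = 8 - 82*r/(63 + r) (Z(r) = 8 - 41*(r + r)/(r + 63) = 8 - 41*2*r/(63 + r) = 8 - 82*r/(63 + r))
Z(-152)/48489 + 1/((30911 - 390)*(-12178)) = (2*(252 - 37*(-152))/(63 - 152))/48489 + 1/((30911 - 390)*(-12178)) = (2*(252 + 5624)/(-89))*(1/48489) - 1/12178/30521 = (2*(-1/89)*5876)*(1/48489) + (1/30521)*(-1/12178) = -11752/89*1/48489 - 1/371684738 = -11752/4315521 - 1/371684738 = -4368043356497/1604013292218498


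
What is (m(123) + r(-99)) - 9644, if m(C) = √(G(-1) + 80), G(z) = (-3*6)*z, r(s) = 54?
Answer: -9590 + 7*√2 ≈ -9580.1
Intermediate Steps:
G(z) = -18*z
m(C) = 7*√2 (m(C) = √(-18*(-1) + 80) = √(18 + 80) = √98 = 7*√2)
(m(123) + r(-99)) - 9644 = (7*√2 + 54) - 9644 = (54 + 7*√2) - 9644 = -9590 + 7*√2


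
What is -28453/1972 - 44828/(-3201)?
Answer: -2677237/6312372 ≈ -0.42413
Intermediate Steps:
-28453/1972 - 44828/(-3201) = -28453*1/1972 - 44828*(-1/3201) = -28453/1972 + 44828/3201 = -2677237/6312372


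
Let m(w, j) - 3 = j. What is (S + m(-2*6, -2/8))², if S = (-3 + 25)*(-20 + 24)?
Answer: 131769/16 ≈ 8235.6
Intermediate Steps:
m(w, j) = 3 + j
S = 88 (S = 22*4 = 88)
(S + m(-2*6, -2/8))² = (88 + (3 - 2/8))² = (88 + (3 - 2*⅛))² = (88 + (3 - ¼))² = (88 + 11/4)² = (363/4)² = 131769/16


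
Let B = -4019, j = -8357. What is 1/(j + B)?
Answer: -1/12376 ≈ -8.0802e-5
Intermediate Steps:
1/(j + B) = 1/(-8357 - 4019) = 1/(-12376) = -1/12376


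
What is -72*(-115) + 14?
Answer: 8294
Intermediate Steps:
-72*(-115) + 14 = 8280 + 14 = 8294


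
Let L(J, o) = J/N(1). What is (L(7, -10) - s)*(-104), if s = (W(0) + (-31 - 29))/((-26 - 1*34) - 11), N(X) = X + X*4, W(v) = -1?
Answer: -19968/355 ≈ -56.248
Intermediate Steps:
N(X) = 5*X (N(X) = X + 4*X = 5*X)
L(J, o) = J/5 (L(J, o) = J/((5*1)) = J/5)
s = 61/71 (s = (-1 + (-31 - 29))/((-26 - 1*34) - 11) = (-1 - 60)/((-26 - 34) - 11) = -61/(-60 - 11) = -61/(-71) = -61*(-1/71) = 61/71 ≈ 0.85915)
(L(7, -10) - s)*(-104) = ((1/5)*7 - 1*61/71)*(-104) = (7/5 - 61/71)*(-104) = (192/355)*(-104) = -19968/355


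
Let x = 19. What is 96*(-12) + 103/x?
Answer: -21785/19 ≈ -1146.6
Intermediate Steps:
96*(-12) + 103/x = 96*(-12) + 103/19 = -1152 + 103*(1/19) = -1152 + 103/19 = -21785/19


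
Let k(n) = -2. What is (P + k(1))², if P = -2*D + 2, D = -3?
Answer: 36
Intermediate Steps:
P = 8 (P = -2*(-3) + 2 = 6 + 2 = 8)
(P + k(1))² = (8 - 2)² = 6² = 36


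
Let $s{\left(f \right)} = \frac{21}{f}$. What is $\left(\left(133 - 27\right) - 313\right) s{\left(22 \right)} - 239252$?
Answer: $- \frac{5267891}{22} \approx -2.3945 \cdot 10^{5}$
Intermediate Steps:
$\left(\left(133 - 27\right) - 313\right) s{\left(22 \right)} - 239252 = \left(\left(133 - 27\right) - 313\right) \frac{21}{22} - 239252 = \left(106 - 313\right) 21 \cdot \frac{1}{22} - 239252 = \left(-207\right) \frac{21}{22} - 239252 = - \frac{4347}{22} - 239252 = - \frac{5267891}{22}$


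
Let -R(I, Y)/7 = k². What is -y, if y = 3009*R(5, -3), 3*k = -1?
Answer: 7021/3 ≈ 2340.3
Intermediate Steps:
k = -⅓ (k = (⅓)*(-1) = -⅓ ≈ -0.33333)
R(I, Y) = -7/9 (R(I, Y) = -7*(-⅓)² = -7*⅑ = -7/9)
y = -7021/3 (y = 3009*(-7/9) = -7021/3 ≈ -2340.3)
-y = -1*(-7021/3) = 7021/3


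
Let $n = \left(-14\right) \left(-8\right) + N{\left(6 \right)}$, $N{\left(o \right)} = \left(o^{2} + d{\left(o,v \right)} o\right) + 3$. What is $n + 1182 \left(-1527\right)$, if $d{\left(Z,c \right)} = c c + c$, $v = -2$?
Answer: $-1804751$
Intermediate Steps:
$d{\left(Z,c \right)} = c + c^{2}$ ($d{\left(Z,c \right)} = c^{2} + c = c + c^{2}$)
$N{\left(o \right)} = 3 + o^{2} + 2 o$ ($N{\left(o \right)} = \left(o^{2} + - 2 \left(1 - 2\right) o\right) + 3 = \left(o^{2} + \left(-2\right) \left(-1\right) o\right) + 3 = \left(o^{2} + 2 o\right) + 3 = 3 + o^{2} + 2 o$)
$n = 163$ ($n = \left(-14\right) \left(-8\right) + \left(3 + 6^{2} + 2 \cdot 6\right) = 112 + \left(3 + 36 + 12\right) = 112 + 51 = 163$)
$n + 1182 \left(-1527\right) = 163 + 1182 \left(-1527\right) = 163 - 1804914 = -1804751$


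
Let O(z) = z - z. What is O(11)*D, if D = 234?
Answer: 0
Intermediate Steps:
O(z) = 0
O(11)*D = 0*234 = 0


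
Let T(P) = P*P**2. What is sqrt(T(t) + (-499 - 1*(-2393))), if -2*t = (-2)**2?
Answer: sqrt(1886) ≈ 43.428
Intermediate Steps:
t = -2 (t = -1/2*(-2)**2 = -1/2*4 = -2)
T(P) = P**3
sqrt(T(t) + (-499 - 1*(-2393))) = sqrt((-2)**3 + (-499 - 1*(-2393))) = sqrt(-8 + (-499 + 2393)) = sqrt(-8 + 1894) = sqrt(1886)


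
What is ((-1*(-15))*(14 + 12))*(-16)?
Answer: -6240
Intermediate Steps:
((-1*(-15))*(14 + 12))*(-16) = (15*26)*(-16) = 390*(-16) = -6240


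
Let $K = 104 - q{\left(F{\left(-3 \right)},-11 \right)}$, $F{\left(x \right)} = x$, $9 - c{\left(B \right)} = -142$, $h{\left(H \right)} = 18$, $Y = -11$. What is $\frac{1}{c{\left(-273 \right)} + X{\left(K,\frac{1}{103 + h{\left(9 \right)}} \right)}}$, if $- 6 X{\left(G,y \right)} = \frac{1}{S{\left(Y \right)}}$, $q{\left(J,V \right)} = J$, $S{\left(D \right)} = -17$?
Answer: $\frac{102}{15403} \approx 0.0066221$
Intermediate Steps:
$c{\left(B \right)} = 151$ ($c{\left(B \right)} = 9 - -142 = 9 + 142 = 151$)
$K = 107$ ($K = 104 - -3 = 104 + 3 = 107$)
$X{\left(G,y \right)} = \frac{1}{102}$ ($X{\left(G,y \right)} = - \frac{1}{6 \left(-17\right)} = \left(- \frac{1}{6}\right) \left(- \frac{1}{17}\right) = \frac{1}{102}$)
$\frac{1}{c{\left(-273 \right)} + X{\left(K,\frac{1}{103 + h{\left(9 \right)}} \right)}} = \frac{1}{151 + \frac{1}{102}} = \frac{1}{\frac{15403}{102}} = \frac{102}{15403}$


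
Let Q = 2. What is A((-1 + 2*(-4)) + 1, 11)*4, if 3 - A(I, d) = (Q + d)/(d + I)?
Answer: -16/3 ≈ -5.3333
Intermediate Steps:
A(I, d) = 3 - (2 + d)/(I + d) (A(I, d) = 3 - (2 + d)/(d + I) = 3 - (2 + d)/(I + d))
A((-1 + 2*(-4)) + 1, 11)*4 = ((-2 + 2*11 + 3*((-1 + 2*(-4)) + 1))/(((-1 + 2*(-4)) + 1) + 11))*4 = ((-2 + 22 + 3*((-1 - 8) + 1))/(((-1 - 8) + 1) + 11))*4 = ((-2 + 22 + 3*(-9 + 1))/((-9 + 1) + 11))*4 = ((-2 + 22 + 3*(-8))/(-8 + 11))*4 = ((-2 + 22 - 24)/3)*4 = ((1/3)*(-4))*4 = -4/3*4 = -16/3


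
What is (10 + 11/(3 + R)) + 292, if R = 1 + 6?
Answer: 3031/10 ≈ 303.10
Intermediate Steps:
R = 7
(10 + 11/(3 + R)) + 292 = (10 + 11/(3 + 7)) + 292 = (10 + 11/10) + 292 = 111/10 + 292 = 3031/10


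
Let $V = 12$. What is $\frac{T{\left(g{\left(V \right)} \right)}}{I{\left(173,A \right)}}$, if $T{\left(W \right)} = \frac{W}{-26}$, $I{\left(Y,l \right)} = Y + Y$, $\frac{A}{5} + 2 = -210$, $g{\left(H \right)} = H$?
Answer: $- \frac{3}{2249} \approx -0.0013339$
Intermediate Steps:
$A = -1060$ ($A = -10 + 5 \left(-210\right) = -10 - 1050 = -1060$)
$I{\left(Y,l \right)} = 2 Y$
$T{\left(W \right)} = - \frac{W}{26}$ ($T{\left(W \right)} = W \left(- \frac{1}{26}\right) = - \frac{W}{26}$)
$\frac{T{\left(g{\left(V \right)} \right)}}{I{\left(173,A \right)}} = \frac{\left(- \frac{1}{26}\right) 12}{2 \cdot 173} = - \frac{6}{13 \cdot 346} = \left(- \frac{6}{13}\right) \frac{1}{346} = - \frac{3}{2249}$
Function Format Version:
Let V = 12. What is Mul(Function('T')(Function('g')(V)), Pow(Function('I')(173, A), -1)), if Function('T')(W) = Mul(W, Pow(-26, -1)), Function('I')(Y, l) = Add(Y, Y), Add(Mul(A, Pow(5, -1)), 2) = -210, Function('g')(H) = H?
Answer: Rational(-3, 2249) ≈ -0.0013339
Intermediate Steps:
A = -1060 (A = Add(-10, Mul(5, -210)) = Add(-10, -1050) = -1060)
Function('I')(Y, l) = Mul(2, Y)
Function('T')(W) = Mul(Rational(-1, 26), W) (Function('T')(W) = Mul(W, Rational(-1, 26)) = Mul(Rational(-1, 26), W))
Mul(Function('T')(Function('g')(V)), Pow(Function('I')(173, A), -1)) = Mul(Mul(Rational(-1, 26), 12), Pow(Mul(2, 173), -1)) = Mul(Rational(-6, 13), Pow(346, -1)) = Mul(Rational(-6, 13), Rational(1, 346)) = Rational(-3, 2249)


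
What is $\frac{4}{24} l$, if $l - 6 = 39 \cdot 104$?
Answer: $677$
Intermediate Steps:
$l = 4062$ ($l = 6 + 39 \cdot 104 = 6 + 4056 = 4062$)
$\frac{4}{24} l = \frac{4}{24} \cdot 4062 = 4 \cdot \frac{1}{24} \cdot 4062 = \frac{1}{6} \cdot 4062 = 677$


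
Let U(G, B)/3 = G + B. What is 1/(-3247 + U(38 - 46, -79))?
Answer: -1/3508 ≈ -0.00028506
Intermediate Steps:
U(G, B) = 3*B + 3*G (U(G, B) = 3*(G + B) = 3*(B + G) = 3*B + 3*G)
1/(-3247 + U(38 - 46, -79)) = 1/(-3247 + (3*(-79) + 3*(38 - 46))) = 1/(-3247 + (-237 + 3*(-8))) = 1/(-3247 + (-237 - 24)) = 1/(-3247 - 261) = 1/(-3508) = -1/3508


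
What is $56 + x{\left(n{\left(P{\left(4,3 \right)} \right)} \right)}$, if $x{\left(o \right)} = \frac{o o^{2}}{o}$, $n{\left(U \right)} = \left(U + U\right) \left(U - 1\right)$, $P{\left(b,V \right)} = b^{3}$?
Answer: $65028152$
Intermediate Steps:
$n{\left(U \right)} = 2 U \left(-1 + U\right)$
$x{\left(o \right)} = o^{2}$ ($x{\left(o \right)} = \frac{o^{3}}{o} = o^{2}$)
$56 + x{\left(n{\left(P{\left(4,3 \right)} \right)} \right)} = 56 + \left(2 \cdot 4^{3} \left(-1 + 4^{3}\right)\right)^{2} = 56 + \left(2 \cdot 64 \left(-1 + 64\right)\right)^{2} = 56 + \left(2 \cdot 64 \cdot 63\right)^{2} = 56 + 8064^{2} = 56 + 65028096 = 65028152$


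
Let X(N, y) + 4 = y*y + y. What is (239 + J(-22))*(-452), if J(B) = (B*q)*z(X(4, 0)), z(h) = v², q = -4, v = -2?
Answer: -267132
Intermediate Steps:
X(N, y) = -4 + y + y² (X(N, y) = -4 + (y*y + y) = -4 + (y² + y) = -4 + (y + y²) = -4 + y + y²)
z(h) = 4 (z(h) = (-2)² = 4)
J(B) = -16*B (J(B) = (B*(-4))*4 = -4*B*4 = -16*B)
(239 + J(-22))*(-452) = (239 - 16*(-22))*(-452) = (239 + 352)*(-452) = 591*(-452) = -267132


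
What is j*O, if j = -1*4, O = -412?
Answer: 1648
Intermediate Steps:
j = -4
j*O = -4*(-412) = 1648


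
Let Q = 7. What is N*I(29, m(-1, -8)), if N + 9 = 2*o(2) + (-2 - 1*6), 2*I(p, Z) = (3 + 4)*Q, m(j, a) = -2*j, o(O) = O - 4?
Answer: -1029/2 ≈ -514.50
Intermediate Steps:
o(O) = -4 + O
I(p, Z) = 49/2 (I(p, Z) = ((3 + 4)*7)/2 = (7*7)/2 = (½)*49 = 49/2)
N = -21 (N = -9 + (2*(-4 + 2) + (-2 - 1*6)) = -9 + (2*(-2) + (-2 - 6)) = -9 + (-4 - 8) = -9 - 12 = -21)
N*I(29, m(-1, -8)) = -21*49/2 = -1029/2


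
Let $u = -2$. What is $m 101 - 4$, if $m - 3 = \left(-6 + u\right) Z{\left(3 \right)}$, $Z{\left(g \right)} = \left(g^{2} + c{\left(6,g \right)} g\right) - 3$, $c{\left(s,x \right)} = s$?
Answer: $-19093$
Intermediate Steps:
$Z{\left(g \right)} = -3 + g^{2} + 6 g$ ($Z{\left(g \right)} = \left(g^{2} + 6 g\right) - 3 = -3 + g^{2} + 6 g$)
$m = -189$ ($m = 3 + \left(-6 - 2\right) \left(-3 + 3^{2} + 6 \cdot 3\right) = 3 - 8 \left(-3 + 9 + 18\right) = 3 - 192 = -189$)
$m 101 - 4 = \left(-189\right) 101 - 4 = -19089 - 4 = -19093$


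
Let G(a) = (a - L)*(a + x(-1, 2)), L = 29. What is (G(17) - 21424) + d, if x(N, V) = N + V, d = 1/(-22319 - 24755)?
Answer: -1018681361/47074 ≈ -21640.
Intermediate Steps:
d = -1/47074 (d = 1/(-47074) = -1/47074 ≈ -2.1243e-5)
G(a) = (1 + a)*(-29 + a) (G(a) = (a - 1*29)*(a + (-1 + 2)) = (a - 29)*(a + 1) = (-29 + a)*(1 + a) = (1 + a)*(-29 + a))
(G(17) - 21424) + d = ((-29 + 17² - 28*17) - 21424) - 1/47074 = ((-29 + 289 - 476) - 21424) - 1/47074 = (-216 - 21424) - 1/47074 = -21640 - 1/47074 = -1018681361/47074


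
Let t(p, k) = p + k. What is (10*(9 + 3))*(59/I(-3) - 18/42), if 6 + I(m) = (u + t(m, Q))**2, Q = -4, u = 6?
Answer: -10272/7 ≈ -1467.4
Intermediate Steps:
t(p, k) = k + p
I(m) = -6 + (2 + m)**2 (I(m) = -6 + (6 + (-4 + m))**2 = -6 + (2 + m)**2)
(10*(9 + 3))*(59/I(-3) - 18/42) = (10*(9 + 3))*(59/(-6 + (2 - 3)**2) - 18/42) = (10*12)*(59/(-6 + (-1)**2) - 18*1/42) = 120*(59/(-6 + 1) - 3/7) = 120*(59/(-5) - 3/7) = 120*(59*(-1/5) - 3/7) = 120*(-59/5 - 3/7) = 120*(-428/35) = -10272/7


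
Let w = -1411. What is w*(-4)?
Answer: 5644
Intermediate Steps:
w*(-4) = -1411*(-4) = 5644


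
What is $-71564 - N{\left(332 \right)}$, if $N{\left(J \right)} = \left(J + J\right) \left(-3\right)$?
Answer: $-69572$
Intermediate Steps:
$N{\left(J \right)} = - 6 J$ ($N{\left(J \right)} = 2 J \left(-3\right) = - 6 J$)
$-71564 - N{\left(332 \right)} = -71564 - \left(-6\right) 332 = -71564 - -1992 = -71564 + 1992 = -69572$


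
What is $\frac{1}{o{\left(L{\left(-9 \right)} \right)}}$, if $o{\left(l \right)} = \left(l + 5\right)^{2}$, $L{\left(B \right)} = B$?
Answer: $\frac{1}{16} \approx 0.0625$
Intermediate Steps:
$o{\left(l \right)} = \left(5 + l\right)^{2}$
$\frac{1}{o{\left(L{\left(-9 \right)} \right)}} = \frac{1}{\left(5 - 9\right)^{2}} = \frac{1}{\left(-4\right)^{2}} = \frac{1}{16}$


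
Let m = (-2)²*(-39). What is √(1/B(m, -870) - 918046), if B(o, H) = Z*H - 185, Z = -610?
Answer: 33*I*√237264027731515/530515 ≈ 958.15*I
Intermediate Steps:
m = -156 (m = 4*(-39) = -156)
B(o, H) = -185 - 610*H (B(o, H) = -610*H - 185 = -185 - 610*H)
√(1/B(m, -870) - 918046) = √(1/(-185 - 610*(-870)) - 918046) = √(1/(-185 + 530700) - 918046) = √(1/530515 - 918046) = √(-487037173689/530515) = 33*I*√237264027731515/530515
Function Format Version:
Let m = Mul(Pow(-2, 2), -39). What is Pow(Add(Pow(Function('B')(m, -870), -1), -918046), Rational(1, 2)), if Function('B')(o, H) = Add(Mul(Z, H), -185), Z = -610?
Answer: Mul(Rational(33, 530515), I, Pow(237264027731515, Rational(1, 2))) ≈ Mul(958.15, I)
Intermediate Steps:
m = -156 (m = Mul(4, -39) = -156)
Function('B')(o, H) = Add(-185, Mul(-610, H)) (Function('B')(o, H) = Add(Mul(-610, H), -185) = Add(-185, Mul(-610, H)))
Pow(Add(Pow(Function('B')(m, -870), -1), -918046), Rational(1, 2)) = Pow(Add(Pow(Add(-185, Mul(-610, -870)), -1), -918046), Rational(1, 2)) = Pow(Add(Pow(Add(-185, 530700), -1), -918046), Rational(1, 2)) = Pow(Add(Pow(530515, -1), -918046), Rational(1, 2)) = Pow(Add(Rational(1, 530515), -918046), Rational(1, 2)) = Pow(Rational(-487037173689, 530515), Rational(1, 2)) = Mul(Rational(33, 530515), I, Pow(237264027731515, Rational(1, 2)))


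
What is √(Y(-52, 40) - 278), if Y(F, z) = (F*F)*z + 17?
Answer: √107899 ≈ 328.48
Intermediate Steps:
Y(F, z) = 17 + z*F² (Y(F, z) = F²*z + 17 = z*F² + 17 = 17 + z*F²)
√(Y(-52, 40) - 278) = √((17 + 40*(-52)²) - 278) = √((17 + 40*2704) - 278) = √((17 + 108160) - 278) = √(108177 - 278) = √107899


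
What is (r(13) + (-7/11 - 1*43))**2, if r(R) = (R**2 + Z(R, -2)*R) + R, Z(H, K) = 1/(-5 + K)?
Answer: 110481121/5929 ≈ 18634.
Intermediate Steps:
r(R) = R**2 + 6*R/7 (r(R) = (R**2 + R/(-5 - 2)) + R = (R**2 + R/(-7)) + R = (R**2 - R/7) + R = R**2 + 6*R/7)
(r(13) + (-7/11 - 1*43))**2 = ((1/7)*13*(6 + 7*13) + (-7/11 - 1*43))**2 = ((1/7)*13*(6 + 91) + (-7*1/11 - 43))**2 = ((1/7)*13*97 + (-7/11 - 43))**2 = (1261/7 - 480/11)**2 = (10511/77)**2 = 110481121/5929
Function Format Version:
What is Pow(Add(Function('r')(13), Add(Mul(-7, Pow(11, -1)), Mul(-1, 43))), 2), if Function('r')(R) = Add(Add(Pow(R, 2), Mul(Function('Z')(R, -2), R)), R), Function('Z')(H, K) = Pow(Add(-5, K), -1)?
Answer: Rational(110481121, 5929) ≈ 18634.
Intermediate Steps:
Function('r')(R) = Add(Pow(R, 2), Mul(Rational(6, 7), R)) (Function('r')(R) = Add(Add(Pow(R, 2), Mul(Pow(Add(-5, -2), -1), R)), R) = Add(Add(Pow(R, 2), Mul(Pow(-7, -1), R)), R) = Add(Add(Pow(R, 2), Mul(Rational(-1, 7), R)), R) = Add(Pow(R, 2), Mul(Rational(6, 7), R)))
Pow(Add(Function('r')(13), Add(Mul(-7, Pow(11, -1)), Mul(-1, 43))), 2) = Pow(Add(Mul(Rational(1, 7), 13, Add(6, Mul(7, 13))), Add(Mul(-7, Pow(11, -1)), Mul(-1, 43))), 2) = Pow(Add(Mul(Rational(1, 7), 13, Add(6, 91)), Add(Mul(-7, Rational(1, 11)), -43)), 2) = Pow(Add(Mul(Rational(1, 7), 13, 97), Add(Rational(-7, 11), -43)), 2) = Pow(Add(Rational(1261, 7), Rational(-480, 11)), 2) = Pow(Rational(10511, 77), 2) = Rational(110481121, 5929)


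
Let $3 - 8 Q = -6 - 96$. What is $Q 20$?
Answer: $\frac{525}{2} \approx 262.5$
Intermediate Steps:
$Q = \frac{105}{8}$ ($Q = \frac{3}{8} - \frac{-6 - 96}{8} = \frac{3}{8} - - \frac{51}{4} = \frac{3}{8} + \frac{51}{4} = \frac{105}{8} \approx 13.125$)
$Q 20 = \frac{105}{8} \cdot 20 = \frac{525}{2}$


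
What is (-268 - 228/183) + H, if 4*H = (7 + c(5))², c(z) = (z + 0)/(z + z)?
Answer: -249059/976 ≈ -255.18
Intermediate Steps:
c(z) = ½ (c(z) = z/((2*z)) = z*(1/(2*z)) = ½)
H = 225/16 (H = (7 + ½)²/4 = (15/2)²/4 = (¼)*(225/4) = 225/16 ≈ 14.063)
(-268 - 228/183) + H = (-268 - 228/183) + 225/16 = (-268 - 228*1/183) + 225/16 = (-268 - 76/61) + 225/16 = -16424/61 + 225/16 = -249059/976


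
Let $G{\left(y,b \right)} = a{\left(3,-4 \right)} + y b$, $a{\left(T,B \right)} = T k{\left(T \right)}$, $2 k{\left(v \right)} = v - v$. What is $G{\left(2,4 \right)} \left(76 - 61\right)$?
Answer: $120$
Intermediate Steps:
$k{\left(v \right)} = 0$ ($k{\left(v \right)} = \frac{v - v}{2} = \frac{1}{2} \cdot 0 = 0$)
$a{\left(T,B \right)} = 0$ ($a{\left(T,B \right)} = T 0 = 0$)
$G{\left(y,b \right)} = b y$ ($G{\left(y,b \right)} = 0 + y b = 0 + b y = b y$)
$G{\left(2,4 \right)} \left(76 - 61\right) = 4 \cdot 2 \left(76 - 61\right) = 8 \cdot 15 = 120$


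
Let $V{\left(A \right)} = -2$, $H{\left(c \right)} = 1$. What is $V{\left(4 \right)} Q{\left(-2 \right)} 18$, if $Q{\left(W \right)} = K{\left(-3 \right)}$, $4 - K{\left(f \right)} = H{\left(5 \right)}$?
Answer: $-108$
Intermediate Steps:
$K{\left(f \right)} = 3$ ($K{\left(f \right)} = 4 - 1 = 3$)
$Q{\left(W \right)} = 3$
$V{\left(4 \right)} Q{\left(-2 \right)} 18 = \left(-2\right) 3 \cdot 18 = \left(-6\right) 18 = -108$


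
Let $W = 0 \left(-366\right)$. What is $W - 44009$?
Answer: $-44009$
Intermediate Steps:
$W = 0$
$W - 44009 = 0 - 44009 = -44009$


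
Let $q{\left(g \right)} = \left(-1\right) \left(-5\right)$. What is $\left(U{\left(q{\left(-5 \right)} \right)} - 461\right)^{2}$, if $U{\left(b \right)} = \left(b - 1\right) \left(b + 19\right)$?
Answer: $133225$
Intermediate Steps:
$q{\left(g \right)} = 5$
$U{\left(b \right)} = \left(-1 + b\right) \left(19 + b\right)$
$\left(U{\left(q{\left(-5 \right)} \right)} - 461\right)^{2} = \left(\left(-19 + 5^{2} + 18 \cdot 5\right) - 461\right)^{2} = \left(\left(-19 + 25 + 90\right) - 461\right)^{2} = \left(96 - 461\right)^{2} = \left(-365\right)^{2} = 133225$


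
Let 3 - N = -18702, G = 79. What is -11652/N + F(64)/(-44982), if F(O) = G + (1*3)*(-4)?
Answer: -175127833/280462770 ≈ -0.62442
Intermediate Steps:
N = 18705 (N = 3 - 1*(-18702) = 3 + 18702 = 18705)
F(O) = 67 (F(O) = 79 + (1*3)*(-4) = 79 + 3*(-4) = 79 - 12 = 67)
-11652/N + F(64)/(-44982) = -11652/18705 + 67/(-44982) = -11652*1/18705 + 67*(-1/44982) = -3884/6235 - 67/44982 = -175127833/280462770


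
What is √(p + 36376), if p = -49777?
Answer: 3*I*√1489 ≈ 115.76*I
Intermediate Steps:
√(p + 36376) = √(-49777 + 36376) = √(-13401) = 3*I*√1489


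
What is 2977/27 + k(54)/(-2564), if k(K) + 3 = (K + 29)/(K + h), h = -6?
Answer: 122128997/1107648 ≈ 110.26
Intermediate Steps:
k(K) = -3 + (29 + K)/(-6 + K) (k(K) = -3 + (K + 29)/(K - 6) = -3 + (29 + K)/(-6 + K))
2977/27 + k(54)/(-2564) = 2977/27 + ((47 - 2*54)/(-6 + 54))/(-2564) = 2977*(1/27) + ((47 - 108)/48)*(-1/2564) = 2977/27 + ((1/48)*(-61))*(-1/2564) = 2977/27 - 61/48*(-1/2564) = 2977/27 + 61/123072 = 122128997/1107648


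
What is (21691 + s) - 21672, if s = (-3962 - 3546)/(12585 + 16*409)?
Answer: 355943/19129 ≈ 18.608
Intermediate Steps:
s = -7508/19129 (s = -7508/(12585 + 6544) = -7508/19129 ≈ -0.39249)
(21691 + s) - 21672 = (21691 - 7508/19129) - 21672 = 414919631/19129 - 21672 = 355943/19129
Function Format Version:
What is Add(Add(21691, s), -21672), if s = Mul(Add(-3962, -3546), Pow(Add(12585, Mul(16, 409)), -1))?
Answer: Rational(355943, 19129) ≈ 18.608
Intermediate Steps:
s = Rational(-7508, 19129) (s = Mul(-7508, Pow(Add(12585, 6544), -1)) = Mul(-7508, Pow(19129, -1)) = Mul(-7508, Rational(1, 19129)) = Rational(-7508, 19129) ≈ -0.39249)
Add(Add(21691, s), -21672) = Add(Add(21691, Rational(-7508, 19129)), -21672) = Add(Rational(414919631, 19129), -21672) = Rational(355943, 19129)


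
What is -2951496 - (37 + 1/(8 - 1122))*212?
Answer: -1648352274/557 ≈ -2.9593e+6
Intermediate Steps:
-2951496 - (37 + 1/(8 - 1122))*212 = -2951496 - (37 + 1/(-1114))*212 = -2951496 - (37 - 1/1114)*212 = -2951496 - 41217*212/1114 = -2951496 - 1*4369002/557 = -2951496 - 4369002/557 = -1648352274/557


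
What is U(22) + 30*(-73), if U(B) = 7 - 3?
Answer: -2186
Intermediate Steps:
U(B) = 4
U(22) + 30*(-73) = 4 + 30*(-73) = 4 - 2190 = -2186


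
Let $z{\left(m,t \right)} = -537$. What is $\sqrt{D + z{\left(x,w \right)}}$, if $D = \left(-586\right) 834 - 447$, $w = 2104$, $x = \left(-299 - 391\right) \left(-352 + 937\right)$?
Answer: $6 i \sqrt{13603} \approx 699.79 i$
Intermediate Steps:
$x = -403650$ ($x = \left(-690\right) 585 = -403650$)
$D = -489171$ ($D = -488724 - 447 = -489171$)
$\sqrt{D + z{\left(x,w \right)}} = \sqrt{-489171 - 537} = \sqrt{-489708} = 6 i \sqrt{13603}$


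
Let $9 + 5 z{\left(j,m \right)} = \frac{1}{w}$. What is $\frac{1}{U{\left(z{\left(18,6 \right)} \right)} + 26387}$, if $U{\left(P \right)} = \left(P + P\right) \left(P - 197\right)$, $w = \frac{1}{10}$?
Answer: $\frac{25}{657707} \approx 3.8011 \cdot 10^{-5}$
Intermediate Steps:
$w = \frac{1}{10} \approx 0.1$
$z{\left(j,m \right)} = \frac{1}{5}$ ($z{\left(j,m \right)} = - \frac{9}{5} + \frac{\frac{1}{\frac{1}{10}}}{5} = - \frac{9}{5} + \frac{1}{5} \cdot 10 = - \frac{9}{5} + 2 = \frac{1}{5}$)
$U{\left(P \right)} = 2 P \left(-197 + P\right)$
$\frac{1}{U{\left(z{\left(18,6 \right)} \right)} + 26387} = \frac{1}{2 \cdot \frac{1}{5} \left(-197 + \frac{1}{5}\right) + 26387} = \frac{1}{2 \cdot \frac{1}{5} \left(- \frac{984}{5}\right) + 26387} = \frac{1}{- \frac{1968}{25} + 26387} = \frac{1}{\frac{657707}{25}} = \frac{25}{657707}$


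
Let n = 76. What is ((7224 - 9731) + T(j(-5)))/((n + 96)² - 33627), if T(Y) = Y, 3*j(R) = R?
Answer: 7526/12129 ≈ 0.62050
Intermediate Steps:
j(R) = R/3
((7224 - 9731) + T(j(-5)))/((n + 96)² - 33627) = ((7224 - 9731) + (⅓)*(-5))/((76 + 96)² - 33627) = (-2507 - 5/3)/(172² - 33627) = -7526/(3*(29584 - 33627)) = -7526/3/(-4043) = -7526/3*(-1/4043) = 7526/12129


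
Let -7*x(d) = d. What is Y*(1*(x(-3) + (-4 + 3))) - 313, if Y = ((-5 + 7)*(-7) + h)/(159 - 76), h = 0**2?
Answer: -25971/83 ≈ -312.90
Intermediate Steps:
h = 0
x(d) = -d/7
Y = -14/83 (Y = ((-5 + 7)*(-7) + 0)/(159 - 76) = (2*(-7) + 0)/83 = (-14 + 0)*(1/83) = -14*1/83 = -14/83 ≈ -0.16867)
Y*(1*(x(-3) + (-4 + 3))) - 313 = -14*(-1/7*(-3) + (-4 + 3))/83 - 313 = -14*(3/7 - 1)/83 - 313 = -14*(-4)/(83*7) - 313 = -14/83*(-4/7) - 313 = 8/83 - 313 = -25971/83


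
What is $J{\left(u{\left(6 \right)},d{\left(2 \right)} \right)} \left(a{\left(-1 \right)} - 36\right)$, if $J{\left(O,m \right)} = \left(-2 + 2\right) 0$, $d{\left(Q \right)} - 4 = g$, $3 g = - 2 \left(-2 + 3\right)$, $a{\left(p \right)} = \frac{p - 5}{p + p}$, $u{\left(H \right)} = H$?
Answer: $0$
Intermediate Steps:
$a{\left(p \right)} = \frac{-5 + p}{2 p}$
$g = - \frac{2}{3}$ ($g = \frac{\left(-2\right) \left(-2 + 3\right)}{3} = \frac{\left(-2\right) 1}{3} = \frac{1}{3} \left(-2\right) = - \frac{2}{3} \approx -0.66667$)
$d{\left(Q \right)} = \frac{10}{3}$ ($d{\left(Q \right)} = 4 - \frac{2}{3} = \frac{10}{3}$)
$J{\left(O,m \right)} = 0$ ($J{\left(O,m \right)} = 0 \cdot 0 = 0$)
$J{\left(u{\left(6 \right)},d{\left(2 \right)} \right)} \left(a{\left(-1 \right)} - 36\right) = 0 \left(\frac{-5 - 1}{2 \left(-1\right)} - 36\right) = 0 \left(\frac{1}{2} \left(-1\right) \left(-6\right) - 36\right) = 0 \left(3 - 36\right) = 0 \left(-33\right) = 0$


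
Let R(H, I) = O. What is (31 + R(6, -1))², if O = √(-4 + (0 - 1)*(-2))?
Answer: (31 + I*√2)² ≈ 959.0 + 87.681*I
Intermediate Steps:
O = I*√2 (O = √(-4 - 1*(-2)) = √(-4 + 2) = √(-2) = I*√2 ≈ 1.4142*I)
R(H, I) = I*√2
(31 + R(6, -1))² = (31 + I*√2)²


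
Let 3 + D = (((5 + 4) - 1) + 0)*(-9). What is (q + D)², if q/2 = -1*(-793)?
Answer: 2283121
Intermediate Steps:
D = -75 (D = -3 + (((5 + 4) - 1) + 0)*(-9) = -3 + ((9 - 1) + 0)*(-9) = -3 + (8 + 0)*(-9) = -3 + 8*(-9) = -3 - 72 = -75)
q = 1586 (q = 2*(-1*(-793)) = 2*793 = 1586)
(q + D)² = (1586 - 75)² = 1511² = 2283121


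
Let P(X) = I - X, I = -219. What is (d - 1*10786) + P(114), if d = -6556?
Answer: -17675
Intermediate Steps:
P(X) = -219 - X
(d - 1*10786) + P(114) = (-6556 - 1*10786) + (-219 - 1*114) = (-6556 - 10786) + (-219 - 114) = -17342 - 333 = -17675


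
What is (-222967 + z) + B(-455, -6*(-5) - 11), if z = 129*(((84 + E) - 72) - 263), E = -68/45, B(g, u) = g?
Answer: -3839939/15 ≈ -2.5600e+5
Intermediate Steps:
E = -68/45 (E = -68*1/45 = -68/45 ≈ -1.5111)
z = -488609/15 (z = 129*(((84 - 68/45) - 72) - 263) = 129*((3712/45 - 72) - 263) = 129*(472/45 - 263) = 129*(-11363/45) = -488609/15 ≈ -32574.)
(-222967 + z) + B(-455, -6*(-5) - 11) = (-222967 - 488609/15) - 455 = -3833114/15 - 455 = -3839939/15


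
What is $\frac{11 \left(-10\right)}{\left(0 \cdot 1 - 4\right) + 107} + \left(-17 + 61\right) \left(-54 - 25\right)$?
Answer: $- \frac{358138}{103} \approx -3477.1$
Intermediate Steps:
$\frac{11 \left(-10\right)}{\left(0 \cdot 1 - 4\right) + 107} + \left(-17 + 61\right) \left(-54 - 25\right) = - \frac{110}{\left(0 - 4\right) + 107} + 44 \left(-79\right) = - \frac{110}{-4 + 107} - 3476 = - \frac{110}{103} - 3476 = - \frac{358138}{103}$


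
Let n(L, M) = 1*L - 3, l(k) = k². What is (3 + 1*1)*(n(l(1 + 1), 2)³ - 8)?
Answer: -28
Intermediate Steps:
n(L, M) = -3 + L (n(L, M) = L - 3 = -3 + L)
(3 + 1*1)*(n(l(1 + 1), 2)³ - 8) = (3 + 1*1)*((-3 + (1 + 1)²)³ - 8) = (3 + 1)*((-3 + 2²)³ - 8) = 4*((-3 + 4)³ - 8) = 4*(1³ - 8) = 4*(1 - 8) = 4*(-7) = -28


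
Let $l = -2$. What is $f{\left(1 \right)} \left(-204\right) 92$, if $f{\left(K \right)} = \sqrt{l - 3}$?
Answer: $- 18768 i \sqrt{5} \approx - 41967.0 i$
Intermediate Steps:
$f{\left(K \right)} = i \sqrt{5}$ ($f{\left(K \right)} = \sqrt{-2 - 3} = \sqrt{-5} = i \sqrt{5}$)
$f{\left(1 \right)} \left(-204\right) 92 = i \sqrt{5} \left(-204\right) 92 = - 204 i \sqrt{5} \cdot 92 = - 18768 i \sqrt{5}$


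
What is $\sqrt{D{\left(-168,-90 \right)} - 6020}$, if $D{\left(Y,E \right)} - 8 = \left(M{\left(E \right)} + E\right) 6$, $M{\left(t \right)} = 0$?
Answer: $6 i \sqrt{182} \approx 80.944 i$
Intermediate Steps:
$D{\left(Y,E \right)} = 8 + 6 E$ ($D{\left(Y,E \right)} = 8 + \left(0 + E\right) 6 = 8 + E 6 = 8 + 6 E$)
$\sqrt{D{\left(-168,-90 \right)} - 6020} = \sqrt{\left(8 + 6 \left(-90\right)\right) - 6020} = \sqrt{\left(8 - 540\right) - 6020} = \sqrt{-532 - 6020} = \sqrt{-6552} = 6 i \sqrt{182}$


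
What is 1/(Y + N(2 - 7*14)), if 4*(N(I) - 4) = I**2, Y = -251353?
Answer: -1/249045 ≈ -4.0153e-6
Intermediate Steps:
N(I) = 4 + I**2/4
1/(Y + N(2 - 7*14)) = 1/(-251353 + (4 + (2 - 7*14)**2/4)) = 1/(-251353 + (4 + (2 - 98)**2/4)) = 1/(-251353 + (4 + (1/4)*(-96)**2)) = 1/(-251353 + (4 + (1/4)*9216)) = 1/(-251353 + (4 + 2304)) = 1/(-251353 + 2308) = 1/(-249045) = -1/249045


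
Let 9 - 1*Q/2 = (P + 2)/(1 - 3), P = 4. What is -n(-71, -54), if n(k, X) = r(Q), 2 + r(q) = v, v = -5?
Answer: 7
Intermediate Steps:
Q = 24 (Q = 18 - 2*(4 + 2)/(1 - 3) = 18 - 12/(-2) = 18 - 12*(-1)/2 = 18 - 2*(-3) = 18 + 6 = 24)
r(q) = -7 (r(q) = -2 - 5 = -7)
n(k, X) = -7
-n(-71, -54) = -1*(-7) = 7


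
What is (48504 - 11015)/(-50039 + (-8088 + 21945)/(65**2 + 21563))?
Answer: -322255444/430130625 ≈ -0.74920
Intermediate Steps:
(48504 - 11015)/(-50039 + (-8088 + 21945)/(65**2 + 21563)) = 37489/(-50039 + 13857/(4225 + 21563)) = 37489/(-50039 + 13857/25788) = 37489/(-50039 + 13857*(1/25788)) = 37489/(-50039 + 4619/8596) = 37489/(-430130625/8596) = 37489*(-8596/430130625) = -322255444/430130625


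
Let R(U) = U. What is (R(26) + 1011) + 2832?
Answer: 3869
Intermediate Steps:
(R(26) + 1011) + 2832 = (26 + 1011) + 2832 = 1037 + 2832 = 3869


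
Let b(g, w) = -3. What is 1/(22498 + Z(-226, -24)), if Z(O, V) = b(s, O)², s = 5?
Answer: 1/22507 ≈ 4.4431e-5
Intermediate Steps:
Z(O, V) = 9 (Z(O, V) = (-3)² = 9)
1/(22498 + Z(-226, -24)) = 1/(22498 + 9) = 1/22507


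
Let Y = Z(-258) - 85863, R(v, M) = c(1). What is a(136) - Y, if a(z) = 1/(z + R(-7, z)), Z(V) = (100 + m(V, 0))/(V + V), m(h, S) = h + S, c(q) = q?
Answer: 3034903033/35346 ≈ 85863.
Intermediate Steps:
m(h, S) = S + h
R(v, M) = 1
Z(V) = (100 + V)/(2*V) (Z(V) = (100 + (0 + V))/(V + V) = (100 + V)/((2*V)) = (100 + V)*(1/(2*V)) = (100 + V)/(2*V))
a(z) = 1/(1 + z) (a(z) = 1/(z + 1) = 1/(1 + z))
Y = -22152575/258 (Y = (1/2)*(100 - 258)/(-258) - 85863 = (1/2)*(-1/258)*(-158) - 85863 = 79/258 - 85863 = -22152575/258 ≈ -85863.)
a(136) - Y = 1/(1 + 136) - 1*(-22152575/258) = 1/137 + 22152575/258 = 3034903033/35346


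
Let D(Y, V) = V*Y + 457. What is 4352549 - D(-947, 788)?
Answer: 5098328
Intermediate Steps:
D(Y, V) = 457 + V*Y
4352549 - D(-947, 788) = 4352549 - (457 + 788*(-947)) = 4352549 - (457 - 746236) = 4352549 - 1*(-745779) = 4352549 + 745779 = 5098328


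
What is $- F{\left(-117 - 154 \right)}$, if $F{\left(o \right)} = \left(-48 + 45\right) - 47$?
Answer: $50$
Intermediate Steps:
$F{\left(o \right)} = -50$ ($F{\left(o \right)} = -3 - 47 = -50$)
$- F{\left(-117 - 154 \right)} = \left(-1\right) \left(-50\right) = 50$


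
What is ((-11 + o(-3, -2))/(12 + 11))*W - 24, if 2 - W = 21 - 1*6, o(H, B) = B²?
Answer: -461/23 ≈ -20.043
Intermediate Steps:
W = -13 (W = 2 - (21 - 1*6) = 2 - (21 - 6) = 2 - 1*15 = 2 - 15 = -13)
((-11 + o(-3, -2))/(12 + 11))*W - 24 = ((-11 + (-2)²)/(12 + 11))*(-13) - 24 = ((-11 + 4)/23)*(-13) - 24 = -7*1/23*(-13) - 24 = -7/23*(-13) - 24 = 91/23 - 24 = -461/23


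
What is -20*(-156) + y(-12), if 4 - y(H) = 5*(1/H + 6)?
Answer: 37133/12 ≈ 3094.4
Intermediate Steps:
y(H) = -26 - 5/H (y(H) = 4 - 5*(1/H + 6) = 4 - 5*(6 + 1/H) = 4 - (30 + 5/H) = 4 + (-30 - 5/H) = -26 - 5/H)
-20*(-156) + y(-12) = -20*(-156) + (-26 - 5/(-12)) = 3120 + (-26 - 5*(-1/12)) = 3120 + (-26 + 5/12) = 3120 - 307/12 = 37133/12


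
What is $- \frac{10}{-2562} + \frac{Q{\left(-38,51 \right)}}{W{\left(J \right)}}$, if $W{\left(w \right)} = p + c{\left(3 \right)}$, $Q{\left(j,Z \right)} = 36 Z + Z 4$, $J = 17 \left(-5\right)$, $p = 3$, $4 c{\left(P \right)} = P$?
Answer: $\frac{696869}{1281} \approx 544.0$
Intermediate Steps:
$c{\left(P \right)} = \frac{P}{4}$
$J = -85$
$Q{\left(j,Z \right)} = 40 Z$ ($Q{\left(j,Z \right)} = 36 Z + 4 Z = 40 Z$)
$W{\left(w \right)} = \frac{15}{4}$ ($W{\left(w \right)} = 3 + \frac{1}{4} \cdot 3 = 3 + \frac{3}{4} = \frac{15}{4}$)
$- \frac{10}{-2562} + \frac{Q{\left(-38,51 \right)}}{W{\left(J \right)}} = - \frac{10}{-2562} + \frac{40 \cdot 51}{\frac{15}{4}} = \left(-10\right) \left(- \frac{1}{2562}\right) + 2040 \cdot \frac{4}{15} = \frac{5}{1281} + 544 = \frac{696869}{1281}$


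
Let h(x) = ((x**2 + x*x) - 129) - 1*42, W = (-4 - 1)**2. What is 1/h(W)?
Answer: 1/1079 ≈ 0.00092678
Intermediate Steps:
W = 25 (W = (-5)**2 = 25)
h(x) = -171 + 2*x**2 (h(x) = ((x**2 + x**2) - 129) - 42 = (2*x**2 - 129) - 42 = (-129 + 2*x**2) - 42 = -171 + 2*x**2)
1/h(W) = 1/(-171 + 2*25**2) = 1/(-171 + 2*625) = 1/(-171 + 1250) = 1/1079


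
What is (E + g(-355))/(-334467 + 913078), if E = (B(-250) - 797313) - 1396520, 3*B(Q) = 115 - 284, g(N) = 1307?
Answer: -25999/6861 ≈ -3.7894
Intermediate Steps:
B(Q) = -169/3 (B(Q) = (115 - 284)/3 = (⅓)*(-169) = -169/3)
E = -6581668/3 (E = (-169/3 - 797313) - 1396520 = -2392108/3 - 1396520 = -6581668/3 ≈ -2.1939e+6)
(E + g(-355))/(-334467 + 913078) = (-6581668/3 + 1307)/(-334467 + 913078) = -6577747/3/578611 = -6577747/3*1/578611 = -25999/6861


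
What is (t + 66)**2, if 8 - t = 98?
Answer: 576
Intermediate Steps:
t = -90 (t = 8 - 1*98 = 8 - 98 = -90)
(t + 66)**2 = (-90 + 66)**2 = (-24)**2 = 576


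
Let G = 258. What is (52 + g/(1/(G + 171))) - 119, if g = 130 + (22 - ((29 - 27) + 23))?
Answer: 54416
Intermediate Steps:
g = 127 (g = 130 + (22 - (2 + 23)) = 130 + (22 - 1*25) = 130 + (22 - 25) = 130 - 3 = 127)
(52 + g/(1/(G + 171))) - 119 = (52 + 127/(1/(258 + 171))) - 119 = (52 + 127/(1/429)) - 119 = (52 + 127*429) - 119 = (52 + 54483) - 119 = 54535 - 119 = 54416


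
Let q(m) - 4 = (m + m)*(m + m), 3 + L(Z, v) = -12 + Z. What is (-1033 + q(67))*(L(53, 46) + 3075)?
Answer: 52693751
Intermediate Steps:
L(Z, v) = -15 + Z (L(Z, v) = -3 + (-12 + Z) = -15 + Z)
q(m) = 4 + 4*m² (q(m) = 4 + (m + m)*(m + m) = 4 + (2*m)*(2*m) = 4 + 4*m²)
(-1033 + q(67))*(L(53, 46) + 3075) = (-1033 + (4 + 4*67²))*((-15 + 53) + 3075) = (-1033 + (4 + 4*4489))*(38 + 3075) = (-1033 + (4 + 17956))*3113 = (-1033 + 17960)*3113 = 16927*3113 = 52693751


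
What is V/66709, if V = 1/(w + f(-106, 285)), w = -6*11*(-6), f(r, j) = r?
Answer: 1/19345610 ≈ 5.1691e-8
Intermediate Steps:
w = 396 (w = -66*(-6) = 396)
V = 1/290 (V = 1/(396 - 106) = 1/290 ≈ 0.0034483)
V/66709 = (1/290)/66709 = (1/290)*(1/66709) = 1/19345610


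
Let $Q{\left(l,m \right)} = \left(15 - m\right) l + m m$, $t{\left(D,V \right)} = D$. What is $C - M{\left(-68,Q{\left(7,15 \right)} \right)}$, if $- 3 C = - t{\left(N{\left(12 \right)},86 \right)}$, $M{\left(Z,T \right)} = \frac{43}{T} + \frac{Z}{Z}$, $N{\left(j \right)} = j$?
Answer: $\frac{632}{225} \approx 2.8089$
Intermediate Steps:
$Q{\left(l,m \right)} = m^{2} + l \left(15 - m\right)$ ($Q{\left(l,m \right)} = l \left(15 - m\right) + m^{2} = m^{2} + l \left(15 - m\right)$)
$M{\left(Z,T \right)} = 1 + \frac{43}{T}$ ($M{\left(Z,T \right)} = \frac{43}{T} + 1 = 1 + \frac{43}{T}$)
$C = 4$ ($C = - \frac{\left(-1\right) 12}{3} = \left(- \frac{1}{3}\right) \left(-12\right) = 4$)
$C - M{\left(-68,Q{\left(7,15 \right)} \right)} = 4 - \frac{43 + \left(15^{2} + 15 \cdot 7 - 7 \cdot 15\right)}{15^{2} + 15 \cdot 7 - 7 \cdot 15} = 4 - \frac{43 + \left(225 + 105 - 105\right)}{225 + 105 - 105} = 4 - \frac{43 + 225}{225} = 4 - \frac{1}{225} \cdot 268 = 4 - \frac{268}{225} = \frac{632}{225}$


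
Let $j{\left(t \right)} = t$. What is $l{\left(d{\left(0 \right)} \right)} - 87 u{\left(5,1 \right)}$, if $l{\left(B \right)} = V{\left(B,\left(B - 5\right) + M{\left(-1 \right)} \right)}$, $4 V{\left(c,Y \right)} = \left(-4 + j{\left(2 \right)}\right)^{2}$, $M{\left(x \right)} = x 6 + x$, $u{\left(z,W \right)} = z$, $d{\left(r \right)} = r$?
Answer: $-434$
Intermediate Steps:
$M{\left(x \right)} = 7 x$ ($M{\left(x \right)} = 6 x + x = 7 x$)
$V{\left(c,Y \right)} = 1$ ($V{\left(c,Y \right)} = \frac{\left(-4 + 2\right)^{2}}{4} = \frac{\left(-2\right)^{2}}{4} = \frac{1}{4} \cdot 4 = 1$)
$l{\left(B \right)} = 1$
$l{\left(d{\left(0 \right)} \right)} - 87 u{\left(5,1 \right)} = 1 - 435 = -434$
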